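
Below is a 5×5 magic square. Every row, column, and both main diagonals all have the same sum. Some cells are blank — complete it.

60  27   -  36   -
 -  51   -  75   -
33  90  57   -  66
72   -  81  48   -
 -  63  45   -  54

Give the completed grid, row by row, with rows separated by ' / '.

Main diagonal is already complete: 60 + 51 + 57 + 48 + 54 = 270, so that is the magic constant.
Using row 3: 33 + 90 + 57 + 66 + ? → (3,4) = 270 − 246 = 24.
Column 2: 27 + 51 + 90 + 63 + ? = 270, so (4,2) = 39.
Column 4 needs 270; the known cells sum to 183, so (5,4) = 87.
Row 4 needs 270; the known cells sum to 240, so (4,5) = 30.
Using row 5: 63 + 45 + 87 + 54 + ? → (5,1) = 270 − 249 = 21.
From column 1, 270 − (60 + 33 + 72 + 21) gives (2,1) = 84.
Anti-diagonal must total 270; the given cells sum to 192, so (1,5) = 78.
Using row 1: 60 + 27 + 36 + 78 + ? → (1,3) = 270 − 201 = 69.
Column 3 needs 270; the known cells sum to 252, so (2,3) = 18.
Column 5: 78 + 66 + 30 + 54 + ? = 270, so (2,5) = 42.

60 27 69 36 78 / 84 51 18 75 42 / 33 90 57 24 66 / 72 39 81 48 30 / 21 63 45 87 54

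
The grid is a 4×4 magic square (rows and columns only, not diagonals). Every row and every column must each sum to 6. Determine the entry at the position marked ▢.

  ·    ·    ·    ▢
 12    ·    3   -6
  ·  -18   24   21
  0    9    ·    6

-15

From row 2, 6 − (12 + 3 + (-6)) gives (2,2) = -3.
Row 3 needs 6; the known cells sum to 27, so (3,1) = -21.
Row 4 needs 6; the known cells sum to 15, so (4,3) = -9.
Column 1 must total 6; the given cells sum to -9, so (1,1) = 15.
Column 2 must total 6; the given cells sum to -12, so (1,2) = 18.
Column 3 needs 6; the known cells sum to 18, so (1,3) = -12.
Column 4 must total 6; the given cells sum to 21, so (1,4) = -15.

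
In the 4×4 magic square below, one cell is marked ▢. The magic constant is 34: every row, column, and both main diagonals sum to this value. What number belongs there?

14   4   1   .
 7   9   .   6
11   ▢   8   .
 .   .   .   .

Row 1 must total 34; the given cells sum to 19, so (1,4) = 15.
From row 2, 34 − (7 + 9 + 6) gives (2,3) = 12.
Using column 1: 14 + 7 + 11 + ? → (4,1) = 34 − 32 = 2.
Column 3 needs 34; the known cells sum to 21, so (4,3) = 13.
Using main diagonal: 14 + 9 + 8 + ? → (4,4) = 34 − 31 = 3.
Using anti-diagonal: 15 + 12 + 2 + ? → (3,2) = 34 − 29 = 5.

5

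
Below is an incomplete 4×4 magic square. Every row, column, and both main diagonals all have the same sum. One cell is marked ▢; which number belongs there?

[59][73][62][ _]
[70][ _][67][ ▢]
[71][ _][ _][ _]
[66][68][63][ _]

65

Column 1 is complete and sums to 266; that is the magic constant.
Row 1: 59 + 73 + 62 + ? = 266, so (1,4) = 72.
Using row 4: 66 + 68 + 63 + ? → (4,4) = 266 − 197 = 69.
Using column 3: 62 + 67 + 63 + ? → (3,3) = 266 − 192 = 74.
The remaining cell in main diagonal is (2,2) = 266 − 202 = 64.
The remaining cell in anti-diagonal is (3,2) = 266 − 205 = 61.
Row 2 needs 266; the known cells sum to 201, so (2,4) = 65.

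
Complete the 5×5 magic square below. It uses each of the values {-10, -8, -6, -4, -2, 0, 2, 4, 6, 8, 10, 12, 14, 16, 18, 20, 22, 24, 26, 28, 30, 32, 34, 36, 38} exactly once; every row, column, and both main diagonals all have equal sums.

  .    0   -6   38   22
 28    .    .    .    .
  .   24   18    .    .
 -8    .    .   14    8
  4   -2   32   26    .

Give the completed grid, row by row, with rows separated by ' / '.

16 0 -6 38 22 / 28 12 6 -10 34 / 30 24 18 2 -4 / -8 36 20 14 8 / 4 -2 32 26 10

The 25 entries sum to 350, so each line sums to 350/5 = 70.
The remaining cell in row 1 is (1,1) = 70 − 54 = 16.
Using row 5: 4 + (-2) + 32 + 26 + ? → (5,5) = 70 − 60 = 10.
From column 1, 70 − (16 + 28 + (-8) + 4) gives (3,1) = 30.
Main diagonal: 16 + 18 + 14 + 10 + ? = 70, so (2,2) = 12.
The remaining cell in column 2 is (4,2) = 70 − 34 = 36.
Anti-diagonal needs 70; the known cells sum to 80, so (2,4) = -10.
Row 4 must total 70; the given cells sum to 50, so (4,3) = 20.
The remaining cell in column 3 is (2,3) = 70 − 64 = 6.
Column 4 needs 70; the known cells sum to 68, so (3,4) = 2.
From row 2, 70 − (28 + 12 + 6 + (-10)) gives (2,5) = 34.
Row 3 must total 70; the given cells sum to 74, so (3,5) = -4.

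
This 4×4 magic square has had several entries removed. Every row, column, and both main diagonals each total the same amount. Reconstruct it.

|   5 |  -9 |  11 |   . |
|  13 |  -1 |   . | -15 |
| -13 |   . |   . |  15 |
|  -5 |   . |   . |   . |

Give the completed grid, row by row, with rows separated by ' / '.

Column 1 is already complete: 5 + 13 + -13 + -5 = 0, so that is the magic constant.
Row 1 needs 0; the known cells sum to 7, so (1,4) = -7.
Row 2: 13 + (-1) + (-15) + ? = 0, so (2,3) = 3.
Column 4 needs 0; the known cells sum to -7, so (4,4) = 7.
Main diagonal: 5 + (-1) + 7 + ? = 0, so (3,3) = -11.
Using anti-diagonal: -7 + 3 + (-5) + ? → (3,2) = 0 − (-9) = 9.
Using column 2: -9 + (-1) + 9 + ? → (4,2) = 0 − (-1) = 1.
Column 3: 11 + 3 + (-11) + ? = 0, so (4,3) = -3.

5 -9 11 -7 / 13 -1 3 -15 / -13 9 -11 15 / -5 1 -3 7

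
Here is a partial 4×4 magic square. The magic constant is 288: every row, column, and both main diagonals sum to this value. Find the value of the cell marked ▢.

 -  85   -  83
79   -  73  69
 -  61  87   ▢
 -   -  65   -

59

From row 2, 288 − (79 + 73 + 69) gives (2,2) = 67.
From column 2, 288 − (85 + 67 + 61) gives (4,2) = 75.
From column 3, 288 − (73 + 87 + 65) gives (1,3) = 63.
Anti-diagonal needs 288; the known cells sum to 217, so (4,1) = 71.
Row 1 must total 288; the given cells sum to 231, so (1,1) = 57.
Row 4 must total 288; the given cells sum to 211, so (4,4) = 77.
Column 1 must total 288; the given cells sum to 207, so (3,1) = 81.
Column 4 needs 288; the known cells sum to 229, so (3,4) = 59.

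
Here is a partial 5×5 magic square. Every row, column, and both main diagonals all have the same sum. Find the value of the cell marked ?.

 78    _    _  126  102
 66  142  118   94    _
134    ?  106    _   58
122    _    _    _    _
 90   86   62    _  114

Column 1 is complete and sums to 490; that is the magic constant.
Row 2: 66 + 142 + 118 + 94 + ? = 490, so (2,5) = 70.
The remaining cell in row 5 is (5,4) = 490 − 352 = 138.
The remaining cell in column 5 is (4,5) = 490 − 344 = 146.
Main diagonal needs 490; the known cells sum to 440, so (4,4) = 50.
The remaining cell in anti-diagonal is (4,2) = 490 − 392 = 98.
From row 4, 490 − (122 + 98 + 50 + 146) gives (4,3) = 74.
The remaining cell in column 3 is (1,3) = 490 − 360 = 130.
Column 4: 126 + 94 + 50 + 138 + ? = 490, so (3,4) = 82.
Row 1 must total 490; the given cells sum to 436, so (1,2) = 54.
Row 3: 134 + 106 + 82 + 58 + ? = 490, so (3,2) = 110.

110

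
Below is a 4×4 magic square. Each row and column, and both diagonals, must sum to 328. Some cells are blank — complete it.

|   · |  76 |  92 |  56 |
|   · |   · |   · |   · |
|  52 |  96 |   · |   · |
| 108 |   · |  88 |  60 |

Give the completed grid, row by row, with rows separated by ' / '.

Using row 1: 76 + 92 + 56 + ? → (1,1) = 328 − 224 = 104.
Row 4 must total 328; the given cells sum to 256, so (4,2) = 72.
Column 1 must total 328; the given cells sum to 264, so (2,1) = 64.
From column 2, 328 − (76 + 96 + 72) gives (2,2) = 84.
The remaining cell in main diagonal is (3,3) = 328 − 248 = 80.
Anti-diagonal: 56 + 96 + 108 + ? = 328, so (2,3) = 68.
Row 2 needs 328; the known cells sum to 216, so (2,4) = 112.
From row 3, 328 − (52 + 96 + 80) gives (3,4) = 100.

104 76 92 56 / 64 84 68 112 / 52 96 80 100 / 108 72 88 60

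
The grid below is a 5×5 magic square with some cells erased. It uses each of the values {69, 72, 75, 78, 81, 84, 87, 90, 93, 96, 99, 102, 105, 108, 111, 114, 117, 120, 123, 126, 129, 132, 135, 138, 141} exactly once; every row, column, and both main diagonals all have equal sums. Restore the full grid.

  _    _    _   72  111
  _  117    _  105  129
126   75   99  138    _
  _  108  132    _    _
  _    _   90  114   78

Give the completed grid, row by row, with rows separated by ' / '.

135 84 123 72 111 / 93 117 81 105 129 / 126 75 99 138 87 / 69 108 132 96 120 / 102 141 90 114 78

The 25 entries sum to 2625, so each line sums to 2625/5 = 525.
The remaining cell in row 3 is (3,5) = 525 − 438 = 87.
The remaining cell in column 4 is (4,4) = 525 − 429 = 96.
Column 5 must total 525; the given cells sum to 405, so (4,5) = 120.
From main diagonal, 525 − (117 + 99 + 96 + 78) gives (1,1) = 135.
Anti-diagonal must total 525; the given cells sum to 423, so (5,1) = 102.
Row 4 must total 525; the given cells sum to 456, so (4,1) = 69.
Row 5 needs 525; the known cells sum to 384, so (5,2) = 141.
The remaining cell in column 1 is (2,1) = 525 − 432 = 93.
The remaining cell in column 2 is (1,2) = 525 − 441 = 84.
The remaining cell in row 1 is (1,3) = 525 − 402 = 123.
Row 2: 93 + 117 + 105 + 129 + ? = 525, so (2,3) = 81.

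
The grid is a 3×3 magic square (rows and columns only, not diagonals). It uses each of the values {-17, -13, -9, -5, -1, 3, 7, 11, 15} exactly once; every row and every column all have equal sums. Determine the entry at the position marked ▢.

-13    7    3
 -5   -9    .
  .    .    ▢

The 9 entries sum to -9, so each line sums to -9/3 = -3.
Using row 2: -5 + (-9) + ? → (2,3) = -3 − (-14) = 11.
The remaining cell in column 1 is (3,1) = -3 − (-18) = 15.
The remaining cell in column 2 is (3,2) = -3 − (-2) = -1.
The remaining cell in column 3 is (3,3) = -3 − 14 = -17.

-17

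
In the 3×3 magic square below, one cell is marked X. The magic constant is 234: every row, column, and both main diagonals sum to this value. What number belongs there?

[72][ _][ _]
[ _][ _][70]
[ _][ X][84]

74

Column 3 needs 234; the known cells sum to 154, so (1,3) = 80.
Main diagonal: 72 + 84 + ? = 234, so (2,2) = 78.
Anti-diagonal needs 234; the known cells sum to 158, so (3,1) = 76.
Row 1 needs 234; the known cells sum to 152, so (1,2) = 82.
From row 2, 234 − (78 + 70) gives (2,1) = 86.
The remaining cell in row 3 is (3,2) = 234 − 160 = 74.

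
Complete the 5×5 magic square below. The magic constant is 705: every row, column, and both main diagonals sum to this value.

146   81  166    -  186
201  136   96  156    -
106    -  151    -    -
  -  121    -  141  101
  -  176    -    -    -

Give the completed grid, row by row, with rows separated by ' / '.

146 81 166 126 186 / 201 136 96 156 116 / 106 191 151 86 171 / 161 121 181 141 101 / 91 176 111 196 131

From row 1, 705 − (146 + 81 + 166 + 186) gives (1,4) = 126.
Row 2 must total 705; the given cells sum to 589, so (2,5) = 116.
Using column 2: 81 + 136 + 121 + 176 + ? → (3,2) = 705 − 514 = 191.
Main diagonal: 146 + 136 + 151 + 141 + ? = 705, so (5,5) = 131.
Anti-diagonal must total 705; the given cells sum to 614, so (5,1) = 91.
The remaining cell in column 1 is (4,1) = 705 − 544 = 161.
From column 5, 705 − (186 + 116 + 101 + 131) gives (3,5) = 171.
Row 3: 106 + 191 + 151 + 171 + ? = 705, so (3,4) = 86.
The remaining cell in row 4 is (4,3) = 705 − 524 = 181.
From column 3, 705 − (166 + 96 + 151 + 181) gives (5,3) = 111.
Column 4 needs 705; the known cells sum to 509, so (5,4) = 196.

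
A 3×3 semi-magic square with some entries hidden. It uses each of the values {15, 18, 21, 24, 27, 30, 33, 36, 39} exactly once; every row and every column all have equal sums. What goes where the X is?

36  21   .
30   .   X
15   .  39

The 9 entries sum to 243, so each line sums to 243/3 = 81.
Row 1 must total 81; the given cells sum to 57, so (1,3) = 24.
Row 3: 15 + 39 + ? = 81, so (3,2) = 27.
From column 2, 81 − (21 + 27) gives (2,2) = 33.
From column 3, 81 − (24 + 39) gives (2,3) = 18.

18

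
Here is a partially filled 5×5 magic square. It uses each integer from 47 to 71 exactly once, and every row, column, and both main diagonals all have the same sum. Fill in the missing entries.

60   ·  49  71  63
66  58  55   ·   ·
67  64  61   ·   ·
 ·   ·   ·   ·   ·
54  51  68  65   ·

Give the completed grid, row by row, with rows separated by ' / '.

The entries are 47 through 71, which sum to 1475, so each line sums to 1475/5 = 295.
Row 1 needs 295; the known cells sum to 243, so (1,2) = 52.
From row 5, 295 − (54 + 51 + 68 + 65) gives (5,5) = 57.
Column 1: 60 + 66 + 67 + 54 + ? = 295, so (4,1) = 48.
Column 2 must total 295; the given cells sum to 225, so (4,2) = 70.
Column 3 needs 295; the known cells sum to 233, so (4,3) = 62.
The remaining cell in main diagonal is (4,4) = 295 − 236 = 59.
From anti-diagonal, 295 − (63 + 61 + 70 + 54) gives (2,4) = 47.
The remaining cell in row 2 is (2,5) = 295 − 226 = 69.
Using row 4: 48 + 70 + 62 + 59 + ? → (4,5) = 295 − 239 = 56.
Column 4: 71 + 47 + 59 + 65 + ? = 295, so (3,4) = 53.
Column 5: 63 + 69 + 56 + 57 + ? = 295, so (3,5) = 50.

60 52 49 71 63 / 66 58 55 47 69 / 67 64 61 53 50 / 48 70 62 59 56 / 54 51 68 65 57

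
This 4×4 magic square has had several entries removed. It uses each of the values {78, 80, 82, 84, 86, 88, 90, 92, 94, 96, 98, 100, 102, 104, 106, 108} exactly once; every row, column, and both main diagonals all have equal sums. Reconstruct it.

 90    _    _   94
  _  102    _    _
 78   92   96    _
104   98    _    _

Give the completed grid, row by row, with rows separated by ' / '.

90 80 108 94 / 100 102 82 88 / 78 92 96 106 / 104 98 86 84

The 16 entries sum to 1488, so each line sums to 1488/4 = 372.
The remaining cell in row 3 is (3,4) = 372 − 266 = 106.
Column 1 must total 372; the given cells sum to 272, so (2,1) = 100.
Column 2: 102 + 92 + 98 + ? = 372, so (1,2) = 80.
From main diagonal, 372 − (90 + 102 + 96) gives (4,4) = 84.
From anti-diagonal, 372 − (94 + 92 + 104) gives (2,3) = 82.
Row 1 must total 372; the given cells sum to 264, so (1,3) = 108.
Row 2 needs 372; the known cells sum to 284, so (2,4) = 88.
Using row 4: 104 + 98 + 84 + ? → (4,3) = 372 − 286 = 86.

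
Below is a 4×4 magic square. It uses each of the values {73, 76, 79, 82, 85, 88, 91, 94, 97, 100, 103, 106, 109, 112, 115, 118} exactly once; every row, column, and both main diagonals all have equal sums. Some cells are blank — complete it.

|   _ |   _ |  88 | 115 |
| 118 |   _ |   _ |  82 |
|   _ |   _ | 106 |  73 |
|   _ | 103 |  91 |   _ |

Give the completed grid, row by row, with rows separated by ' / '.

79 100 88 115 / 118 85 97 82 / 109 94 106 73 / 76 103 91 112

The 16 entries sum to 1528, so each line sums to 1528/4 = 382.
Using column 3: 88 + 106 + 91 + ? → (2,3) = 382 − 285 = 97.
Using column 4: 115 + 82 + 73 + ? → (4,4) = 382 − 270 = 112.
The remaining cell in row 2 is (2,2) = 382 − 297 = 85.
Row 4 must total 382; the given cells sum to 306, so (4,1) = 76.
The remaining cell in main diagonal is (1,1) = 382 − 303 = 79.
Using anti-diagonal: 115 + 97 + 76 + ? → (3,2) = 382 − 288 = 94.
Using row 1: 79 + 88 + 115 + ? → (1,2) = 382 − 282 = 100.
Row 3: 94 + 106 + 73 + ? = 382, so (3,1) = 109.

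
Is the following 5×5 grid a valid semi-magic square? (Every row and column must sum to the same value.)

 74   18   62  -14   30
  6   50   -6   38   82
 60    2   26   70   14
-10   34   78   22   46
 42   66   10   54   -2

No — row 3 sums to 172 but row 2 sums to 170.

Row 1: 74 + 18 + 62 + (-14) + 30 = 170.
Row 2: 6 + 50 + (-6) + 38 + 82 = 170.
Row 3: 60 + 2 + 26 + 70 + 14 = 172.
Row 4: -10 + 34 + 78 + 22 + 46 = 170.
Row 5: 42 + 66 + 10 + 54 + (-2) = 170.
Column 1: 74 + 6 + 60 + (-10) + 42 = 172.
Column 2: 18 + 50 + 2 + 34 + 66 = 170.
Column 3: 62 + (-6) + 26 + 78 + 10 = 170.
Column 4: -14 + 38 + 70 + 22 + 54 = 170.
Column 5: 30 + 82 + 14 + 46 + (-2) = 170.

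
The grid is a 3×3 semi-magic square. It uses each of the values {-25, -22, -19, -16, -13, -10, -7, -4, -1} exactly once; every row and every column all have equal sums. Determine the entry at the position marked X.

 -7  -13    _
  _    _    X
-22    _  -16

The 9 entries sum to -117, so each line sums to -117/3 = -39.
From row 1, -39 − (-7 + (-13)) gives (1,3) = -19.
Row 3 needs -39; the known cells sum to -38, so (3,2) = -1.
The remaining cell in column 1 is (2,1) = -39 − (-29) = -10.
Column 2: -13 + (-1) + ? = -39, so (2,2) = -25.
Column 3 needs -39; the known cells sum to -35, so (2,3) = -4.

-4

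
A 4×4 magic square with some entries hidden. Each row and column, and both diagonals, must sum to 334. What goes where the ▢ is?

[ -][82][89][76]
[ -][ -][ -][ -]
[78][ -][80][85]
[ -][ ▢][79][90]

Using row 1: 82 + 89 + 76 + ? → (1,1) = 334 − 247 = 87.
Row 3 needs 334; the known cells sum to 243, so (3,2) = 91.
Column 3 needs 334; the known cells sum to 248, so (2,3) = 86.
Column 4: 76 + 85 + 90 + ? = 334, so (2,4) = 83.
The remaining cell in main diagonal is (2,2) = 334 − 257 = 77.
Using anti-diagonal: 76 + 86 + 91 + ? → (4,1) = 334 − 253 = 81.
The remaining cell in row 2 is (2,1) = 334 − 246 = 88.
Row 4: 81 + 79 + 90 + ? = 334, so (4,2) = 84.

84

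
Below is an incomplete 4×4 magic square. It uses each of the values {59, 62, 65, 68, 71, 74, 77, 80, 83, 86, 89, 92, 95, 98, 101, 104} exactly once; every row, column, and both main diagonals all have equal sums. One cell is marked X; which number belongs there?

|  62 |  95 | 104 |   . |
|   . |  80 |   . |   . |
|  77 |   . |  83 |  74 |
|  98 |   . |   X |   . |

The 16 entries sum to 1304, so each line sums to 1304/4 = 326.
Using row 1: 62 + 95 + 104 + ? → (1,4) = 326 − 261 = 65.
Row 3 must total 326; the given cells sum to 234, so (3,2) = 92.
Using column 1: 62 + 77 + 98 + ? → (2,1) = 326 − 237 = 89.
Column 2 needs 326; the known cells sum to 267, so (4,2) = 59.
Main diagonal: 62 + 80 + 83 + ? = 326, so (4,4) = 101.
Anti-diagonal needs 326; the known cells sum to 255, so (2,3) = 71.
The remaining cell in row 2 is (2,4) = 326 − 240 = 86.
Row 4 needs 326; the known cells sum to 258, so (4,3) = 68.

68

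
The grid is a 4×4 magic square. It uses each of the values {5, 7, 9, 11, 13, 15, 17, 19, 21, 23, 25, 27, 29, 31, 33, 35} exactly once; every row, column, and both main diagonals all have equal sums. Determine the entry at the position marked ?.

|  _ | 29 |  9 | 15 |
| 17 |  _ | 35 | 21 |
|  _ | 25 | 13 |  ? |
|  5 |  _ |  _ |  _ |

11

The 16 entries sum to 320, so each line sums to 320/4 = 80.
The remaining cell in row 1 is (1,1) = 80 − 53 = 27.
Row 2: 17 + 35 + 21 + ? = 80, so (2,2) = 7.
Column 1 must total 80; the given cells sum to 49, so (3,1) = 31.
Column 2 must total 80; the given cells sum to 61, so (4,2) = 19.
Column 3 must total 80; the given cells sum to 57, so (4,3) = 23.
Main diagonal needs 80; the known cells sum to 47, so (4,4) = 33.
From row 3, 80 − (31 + 25 + 13) gives (3,4) = 11.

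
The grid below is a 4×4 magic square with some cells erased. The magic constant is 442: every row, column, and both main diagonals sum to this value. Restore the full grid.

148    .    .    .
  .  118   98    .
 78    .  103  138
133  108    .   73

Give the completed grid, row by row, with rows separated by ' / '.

The remaining cell in row 3 is (3,2) = 442 − 319 = 123.
Row 4 needs 442; the known cells sum to 314, so (4,3) = 128.
From column 1, 442 − (148 + 78 + 133) gives (2,1) = 83.
Using column 2: 118 + 123 + 108 + ? → (1,2) = 442 − 349 = 93.
Using column 3: 98 + 103 + 128 + ? → (1,3) = 442 − 329 = 113.
Anti-diagonal: 98 + 123 + 133 + ? = 442, so (1,4) = 88.
Row 2 must total 442; the given cells sum to 299, so (2,4) = 143.

148 93 113 88 / 83 118 98 143 / 78 123 103 138 / 133 108 128 73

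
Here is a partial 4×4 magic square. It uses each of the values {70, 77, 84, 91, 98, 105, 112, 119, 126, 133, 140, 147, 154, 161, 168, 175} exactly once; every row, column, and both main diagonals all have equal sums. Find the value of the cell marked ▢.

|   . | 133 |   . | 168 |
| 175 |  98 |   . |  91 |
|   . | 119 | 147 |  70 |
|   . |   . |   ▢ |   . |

The 16 entries sum to 1960, so each line sums to 1960/4 = 490.
Row 2 needs 490; the known cells sum to 364, so (2,3) = 126.
Row 3: 119 + 147 + 70 + ? = 490, so (3,1) = 154.
Column 2: 133 + 98 + 119 + ? = 490, so (4,2) = 140.
The remaining cell in column 4 is (4,4) = 490 − 329 = 161.
From main diagonal, 490 − (98 + 147 + 161) gives (1,1) = 84.
Anti-diagonal: 168 + 126 + 119 + ? = 490, so (4,1) = 77.
Row 1 needs 490; the known cells sum to 385, so (1,3) = 105.
Using row 4: 77 + 140 + 161 + ? → (4,3) = 490 − 378 = 112.

112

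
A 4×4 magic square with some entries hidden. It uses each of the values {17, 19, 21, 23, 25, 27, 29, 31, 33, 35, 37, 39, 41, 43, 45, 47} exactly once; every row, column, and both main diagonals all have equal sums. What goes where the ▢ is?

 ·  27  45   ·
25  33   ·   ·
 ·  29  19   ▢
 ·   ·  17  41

43

The 16 entries sum to 512, so each line sums to 512/4 = 128.
Using column 2: 27 + 33 + 29 + ? → (4,2) = 128 − 89 = 39.
Column 3: 45 + 19 + 17 + ? = 128, so (2,3) = 47.
The remaining cell in main diagonal is (1,1) = 128 − 93 = 35.
Using row 1: 35 + 27 + 45 + ? → (1,4) = 128 − 107 = 21.
Row 2: 25 + 33 + 47 + ? = 128, so (2,4) = 23.
Row 4 must total 128; the given cells sum to 97, so (4,1) = 31.
Using column 1: 35 + 25 + 31 + ? → (3,1) = 128 − 91 = 37.
The remaining cell in column 4 is (3,4) = 128 − 85 = 43.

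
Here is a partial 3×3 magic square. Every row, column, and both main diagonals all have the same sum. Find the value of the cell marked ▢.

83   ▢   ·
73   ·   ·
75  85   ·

Column 1 is complete and sums to 231; that is the magic constant.
Row 3: 75 + 85 + ? = 231, so (3,3) = 71.
From main diagonal, 231 − (83 + 71) gives (2,2) = 77.
The remaining cell in anti-diagonal is (1,3) = 231 − 152 = 79.
Row 1 needs 231; the known cells sum to 162, so (1,2) = 69.

69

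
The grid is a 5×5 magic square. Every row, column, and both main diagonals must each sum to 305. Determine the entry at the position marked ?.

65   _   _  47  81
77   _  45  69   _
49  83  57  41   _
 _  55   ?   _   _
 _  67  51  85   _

79

Row 3 must total 305; the given cells sum to 230, so (3,5) = 75.
Column 4 must total 305; the given cells sum to 242, so (4,4) = 63.
Anti-diagonal needs 305; the known cells sum to 262, so (5,1) = 43.
From row 5, 305 − (43 + 67 + 51 + 85) gives (5,5) = 59.
The remaining cell in column 1 is (4,1) = 305 − 234 = 71.
Main diagonal needs 305; the known cells sum to 244, so (2,2) = 61.
Row 2: 77 + 61 + 45 + 69 + ? = 305, so (2,5) = 53.
Column 2 needs 305; the known cells sum to 266, so (1,2) = 39.
Using column 5: 81 + 53 + 75 + 59 + ? → (4,5) = 305 − 268 = 37.
From row 1, 305 − (65 + 39 + 47 + 81) gives (1,3) = 73.
Row 4 must total 305; the given cells sum to 226, so (4,3) = 79.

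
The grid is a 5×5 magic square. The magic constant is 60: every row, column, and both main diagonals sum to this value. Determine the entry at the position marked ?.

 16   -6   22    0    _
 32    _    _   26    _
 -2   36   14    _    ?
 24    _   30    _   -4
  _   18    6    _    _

Row 1 needs 60; the known cells sum to 32, so (1,5) = 28.
Column 1 needs 60; the known cells sum to 70, so (5,1) = -10.
Column 3: 22 + 14 + 30 + 6 + ? = 60, so (2,3) = -12.
Anti-diagonal must total 60; the given cells sum to 58, so (4,2) = 2.
Row 4 needs 60; the known cells sum to 52, so (4,4) = 8.
Column 2: -6 + 36 + 2 + 18 + ? = 60, so (2,2) = 10.
The remaining cell in main diagonal is (5,5) = 60 − 48 = 12.
Using row 2: 32 + 10 + (-12) + 26 + ? → (2,5) = 60 − 56 = 4.
From row 5, 60 − (-10 + 18 + 6 + 12) gives (5,4) = 34.
Using column 4: 0 + 26 + 8 + 34 + ? → (3,4) = 60 − 68 = -8.
Column 5 needs 60; the known cells sum to 40, so (3,5) = 20.

20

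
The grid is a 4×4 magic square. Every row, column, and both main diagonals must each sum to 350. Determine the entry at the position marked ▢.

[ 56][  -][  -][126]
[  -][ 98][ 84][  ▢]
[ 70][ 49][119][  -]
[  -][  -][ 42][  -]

35

From row 3, 350 − (70 + 49 + 119) gives (3,4) = 112.
Column 3: 84 + 119 + 42 + ? = 350, so (1,3) = 105.
From main diagonal, 350 − (56 + 98 + 119) gives (4,4) = 77.
Anti-diagonal must total 350; the given cells sum to 259, so (4,1) = 91.
Row 1: 56 + 105 + 126 + ? = 350, so (1,2) = 63.
Using row 4: 91 + 42 + 77 + ? → (4,2) = 350 − 210 = 140.
From column 1, 350 − (56 + 70 + 91) gives (2,1) = 133.
From column 4, 350 − (126 + 112 + 77) gives (2,4) = 35.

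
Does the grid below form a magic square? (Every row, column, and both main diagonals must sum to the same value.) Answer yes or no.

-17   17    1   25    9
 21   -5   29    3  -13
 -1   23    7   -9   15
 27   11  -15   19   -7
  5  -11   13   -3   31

Row 1: -17 + 17 + 1 + 25 + 9 = 35.
Row 2: 21 + (-5) + 29 + 3 + (-13) = 35.
Row 3: -1 + 23 + 7 + (-9) + 15 = 35.
Row 4: 27 + 11 + (-15) + 19 + (-7) = 35.
Row 5: 5 + (-11) + 13 + (-3) + 31 = 35.
Column 1: -17 + 21 + (-1) + 27 + 5 = 35.
Column 2: 17 + (-5) + 23 + 11 + (-11) = 35.
Column 3: 1 + 29 + 7 + (-15) + 13 = 35.
Column 4: 25 + 3 + (-9) + 19 + (-3) = 35.
Column 5: 9 + (-13) + 15 + (-7) + 31 = 35.
Main diagonal: -17 + (-5) + 7 + 19 + 31 = 35.
Anti-diagonal: 9 + 3 + 7 + 11 + 5 = 35.
All lines sum to 35.

Yes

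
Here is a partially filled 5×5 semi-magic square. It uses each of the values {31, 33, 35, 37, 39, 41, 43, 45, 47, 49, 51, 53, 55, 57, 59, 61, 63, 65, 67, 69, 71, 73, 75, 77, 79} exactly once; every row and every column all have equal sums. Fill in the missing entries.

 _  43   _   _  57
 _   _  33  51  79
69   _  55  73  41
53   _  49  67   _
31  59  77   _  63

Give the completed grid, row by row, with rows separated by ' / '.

The 25 entries sum to 1375, so each line sums to 1375/5 = 275.
From row 3, 275 − (69 + 55 + 73 + 41) gives (3,2) = 37.
Using row 5: 31 + 59 + 77 + 63 + ? → (5,4) = 275 − 230 = 45.
From column 3, 275 − (33 + 55 + 49 + 77) gives (1,3) = 61.
The remaining cell in column 4 is (1,4) = 275 − 236 = 39.
From column 5, 275 − (57 + 79 + 41 + 63) gives (4,5) = 35.
Row 1 must total 275; the given cells sum to 200, so (1,1) = 75.
Row 4 must total 275; the given cells sum to 204, so (4,2) = 71.
Using column 1: 75 + 69 + 53 + 31 + ? → (2,1) = 275 − 228 = 47.
From column 2, 275 − (43 + 37 + 71 + 59) gives (2,2) = 65.

75 43 61 39 57 / 47 65 33 51 79 / 69 37 55 73 41 / 53 71 49 67 35 / 31 59 77 45 63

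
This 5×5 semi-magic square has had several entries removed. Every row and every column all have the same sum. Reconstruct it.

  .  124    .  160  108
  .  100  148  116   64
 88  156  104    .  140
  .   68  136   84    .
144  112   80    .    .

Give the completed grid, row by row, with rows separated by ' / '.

76 124 92 160 108 / 132 100 148 116 64 / 88 156 104 72 140 / 120 68 136 84 152 / 144 112 80 128 96

Column 2 is already complete: 124 + 100 + 156 + 68 + 112 = 560, so that is the magic constant.
Row 2: 100 + 148 + 116 + 64 + ? = 560, so (2,1) = 132.
Row 3: 88 + 156 + 104 + 140 + ? = 560, so (3,4) = 72.
Column 3 must total 560; the given cells sum to 468, so (1,3) = 92.
Column 4 needs 560; the known cells sum to 432, so (5,4) = 128.
From row 1, 560 − (124 + 92 + 160 + 108) gives (1,1) = 76.
Row 5: 144 + 112 + 80 + 128 + ? = 560, so (5,5) = 96.
Column 1 must total 560; the given cells sum to 440, so (4,1) = 120.
Using column 5: 108 + 64 + 140 + 96 + ? → (4,5) = 560 − 408 = 152.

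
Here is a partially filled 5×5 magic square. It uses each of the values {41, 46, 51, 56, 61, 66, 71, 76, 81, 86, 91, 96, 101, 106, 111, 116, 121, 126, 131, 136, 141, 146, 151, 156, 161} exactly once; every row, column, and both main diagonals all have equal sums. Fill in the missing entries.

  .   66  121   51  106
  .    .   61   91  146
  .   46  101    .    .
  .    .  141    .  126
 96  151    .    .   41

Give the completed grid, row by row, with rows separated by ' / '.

161 66 121 51 106 / 76 131 61 91 146 / 116 46 101 156 86 / 56 111 141 71 126 / 96 151 81 136 41

The 25 entries sum to 2525, so each line sums to 2525/5 = 505.
Row 1: 66 + 121 + 51 + 106 + ? = 505, so (1,1) = 161.
Column 3: 121 + 61 + 101 + 141 + ? = 505, so (5,3) = 81.
Column 5 needs 505; the known cells sum to 419, so (3,5) = 86.
From anti-diagonal, 505 − (106 + 91 + 101 + 96) gives (4,2) = 111.
The remaining cell in row 5 is (5,4) = 505 − 369 = 136.
From column 2, 505 − (66 + 46 + 111 + 151) gives (2,2) = 131.
Main diagonal must total 505; the given cells sum to 434, so (4,4) = 71.
The remaining cell in row 2 is (2,1) = 505 − 429 = 76.
Row 4: 111 + 141 + 71 + 126 + ? = 505, so (4,1) = 56.
Using column 1: 161 + 76 + 56 + 96 + ? → (3,1) = 505 − 389 = 116.
Column 4: 51 + 91 + 71 + 136 + ? = 505, so (3,4) = 156.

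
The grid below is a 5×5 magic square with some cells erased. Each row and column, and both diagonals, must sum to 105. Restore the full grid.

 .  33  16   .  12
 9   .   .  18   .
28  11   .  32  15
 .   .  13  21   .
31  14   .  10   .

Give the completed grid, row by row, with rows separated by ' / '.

Using row 3: 28 + 11 + 32 + 15 + ? → (3,3) = 105 − 86 = 19.
Column 4 must total 105; the given cells sum to 81, so (1,4) = 24.
Anti-diagonal: 12 + 18 + 19 + 31 + ? = 105, so (4,2) = 25.
Row 1 must total 105; the given cells sum to 85, so (1,1) = 20.
Using column 1: 20 + 9 + 28 + 31 + ? → (4,1) = 105 − 88 = 17.
Column 2: 33 + 11 + 25 + 14 + ? = 105, so (2,2) = 22.
Main diagonal must total 105; the given cells sum to 82, so (5,5) = 23.
Row 4 must total 105; the given cells sum to 76, so (4,5) = 29.
Row 5 must total 105; the given cells sum to 78, so (5,3) = 27.
Column 3: 16 + 19 + 13 + 27 + ? = 105, so (2,3) = 30.
Column 5: 12 + 15 + 29 + 23 + ? = 105, so (2,5) = 26.

20 33 16 24 12 / 9 22 30 18 26 / 28 11 19 32 15 / 17 25 13 21 29 / 31 14 27 10 23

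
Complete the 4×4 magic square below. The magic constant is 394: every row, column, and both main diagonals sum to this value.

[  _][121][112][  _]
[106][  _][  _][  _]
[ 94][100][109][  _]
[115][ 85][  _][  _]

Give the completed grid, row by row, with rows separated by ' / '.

Using row 3: 94 + 100 + 109 + ? → (3,4) = 394 − 303 = 91.
Column 1: 106 + 94 + 115 + ? = 394, so (1,1) = 79.
Column 2 must total 394; the given cells sum to 306, so (2,2) = 88.
From main diagonal, 394 − (79 + 88 + 109) gives (4,4) = 118.
Row 1 needs 394; the known cells sum to 312, so (1,4) = 82.
Row 4 needs 394; the known cells sum to 318, so (4,3) = 76.
Column 3 needs 394; the known cells sum to 297, so (2,3) = 97.
Column 4 needs 394; the known cells sum to 291, so (2,4) = 103.

79 121 112 82 / 106 88 97 103 / 94 100 109 91 / 115 85 76 118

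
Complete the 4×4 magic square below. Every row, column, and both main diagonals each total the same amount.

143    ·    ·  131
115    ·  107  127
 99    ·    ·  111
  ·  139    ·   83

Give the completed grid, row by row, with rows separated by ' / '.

143 91 87 131 / 115 103 107 127 / 99 119 123 111 / 95 139 135 83

Column 4 is already complete: 131 + 127 + 111 + 83 = 452, so that is the magic constant.
Row 2: 115 + 107 + 127 + ? = 452, so (2,2) = 103.
From column 1, 452 − (143 + 115 + 99) gives (4,1) = 95.
Main diagonal: 143 + 103 + 83 + ? = 452, so (3,3) = 123.
Anti-diagonal must total 452; the given cells sum to 333, so (3,2) = 119.
Row 4 must total 452; the given cells sum to 317, so (4,3) = 135.
From column 2, 452 − (103 + 119 + 139) gives (1,2) = 91.
The remaining cell in column 3 is (1,3) = 452 − 365 = 87.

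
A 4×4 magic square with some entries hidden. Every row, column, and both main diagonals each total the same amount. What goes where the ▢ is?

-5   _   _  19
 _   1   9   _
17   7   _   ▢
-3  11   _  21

Anti-diagonal is complete and sums to 32; that is the magic constant.
The remaining cell in row 4 is (4,3) = 32 − 29 = 3.
Column 1 must total 32; the given cells sum to 9, so (2,1) = 23.
Column 2: 1 + 7 + 11 + ? = 32, so (1,2) = 13.
The remaining cell in main diagonal is (3,3) = 32 − 17 = 15.
Using row 1: -5 + 13 + 19 + ? → (1,3) = 32 − 27 = 5.
Row 2 needs 32; the known cells sum to 33, so (2,4) = -1.
Using row 3: 17 + 7 + 15 + ? → (3,4) = 32 − 39 = -7.

-7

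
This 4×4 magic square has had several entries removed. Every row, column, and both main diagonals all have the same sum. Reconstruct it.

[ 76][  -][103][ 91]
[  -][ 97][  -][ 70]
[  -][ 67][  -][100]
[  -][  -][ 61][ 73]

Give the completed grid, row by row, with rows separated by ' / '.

Column 4 is already complete: 91 + 70 + 100 + 73 = 334, so that is the magic constant.
The remaining cell in row 1 is (1,2) = 334 − 270 = 64.
Column 2: 64 + 97 + 67 + ? = 334, so (4,2) = 106.
From main diagonal, 334 − (76 + 97 + 73) gives (3,3) = 88.
Row 3 must total 334; the given cells sum to 255, so (3,1) = 79.
Row 4 must total 334; the given cells sum to 240, so (4,1) = 94.
Column 1 needs 334; the known cells sum to 249, so (2,1) = 85.
Column 3 must total 334; the given cells sum to 252, so (2,3) = 82.

76 64 103 91 / 85 97 82 70 / 79 67 88 100 / 94 106 61 73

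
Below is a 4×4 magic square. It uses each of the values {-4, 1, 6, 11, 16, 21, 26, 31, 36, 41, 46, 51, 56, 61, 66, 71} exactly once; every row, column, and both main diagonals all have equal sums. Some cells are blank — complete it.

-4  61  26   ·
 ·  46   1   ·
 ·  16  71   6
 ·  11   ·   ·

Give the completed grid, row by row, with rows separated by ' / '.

The 16 entries sum to 536, so each line sums to 536/4 = 134.
The remaining cell in row 1 is (1,4) = 134 − 83 = 51.
Using row 3: 16 + 71 + 6 + ? → (3,1) = 134 − 93 = 41.
Column 3 needs 134; the known cells sum to 98, so (4,3) = 36.
From main diagonal, 134 − (-4 + 46 + 71) gives (4,4) = 21.
From anti-diagonal, 134 − (51 + 1 + 16) gives (4,1) = 66.
The remaining cell in column 1 is (2,1) = 134 − 103 = 31.
Column 4: 51 + 6 + 21 + ? = 134, so (2,4) = 56.

-4 61 26 51 / 31 46 1 56 / 41 16 71 6 / 66 11 36 21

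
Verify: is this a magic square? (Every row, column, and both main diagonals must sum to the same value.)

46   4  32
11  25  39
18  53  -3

Row 1: 46 + 4 + 32 = 82.
Row 2: 11 + 25 + 39 = 75.
Row 3: 18 + 53 + (-3) = 68.
Column 1: 46 + 11 + 18 = 75.
Column 2: 4 + 25 + 53 = 82.
Column 3: 32 + 39 + (-3) = 68.
Main diagonal: 46 + 25 + (-3) = 68.
Anti-diagonal: 32 + 25 + 18 = 75.

No — row 2 sums to 75 but column 2 sums to 82.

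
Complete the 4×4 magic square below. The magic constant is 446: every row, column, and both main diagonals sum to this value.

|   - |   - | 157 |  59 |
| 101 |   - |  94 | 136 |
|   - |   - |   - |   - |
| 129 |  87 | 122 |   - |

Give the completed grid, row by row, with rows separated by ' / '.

Using row 2: 101 + 94 + 136 + ? → (2,2) = 446 − 331 = 115.
Row 4: 129 + 87 + 122 + ? = 446, so (4,4) = 108.
Column 3 needs 446; the known cells sum to 373, so (3,3) = 73.
Column 4 must total 446; the given cells sum to 303, so (3,4) = 143.
Main diagonal needs 446; the known cells sum to 296, so (1,1) = 150.
Using anti-diagonal: 59 + 94 + 129 + ? → (3,2) = 446 − 282 = 164.
From row 1, 446 − (150 + 157 + 59) gives (1,2) = 80.
The remaining cell in row 3 is (3,1) = 446 − 380 = 66.

150 80 157 59 / 101 115 94 136 / 66 164 73 143 / 129 87 122 108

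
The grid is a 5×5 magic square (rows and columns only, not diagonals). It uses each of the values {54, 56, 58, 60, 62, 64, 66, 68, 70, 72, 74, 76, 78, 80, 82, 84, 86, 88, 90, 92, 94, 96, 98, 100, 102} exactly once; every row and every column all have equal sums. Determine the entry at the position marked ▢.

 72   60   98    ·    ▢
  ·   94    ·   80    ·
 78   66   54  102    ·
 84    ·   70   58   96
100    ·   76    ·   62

The 25 entries sum to 1950, so each line sums to 1950/5 = 390.
Row 3 needs 390; the known cells sum to 300, so (3,5) = 90.
Row 4 needs 390; the known cells sum to 308, so (4,2) = 82.
Column 1 needs 390; the known cells sum to 334, so (2,1) = 56.
Column 2 needs 390; the known cells sum to 302, so (5,2) = 88.
Column 3 must total 390; the given cells sum to 298, so (2,3) = 92.
Row 2 needs 390; the known cells sum to 322, so (2,5) = 68.
Using row 5: 100 + 88 + 76 + 62 + ? → (5,4) = 390 − 326 = 64.
Using column 4: 80 + 102 + 58 + 64 + ? → (1,4) = 390 − 304 = 86.
Using column 5: 68 + 90 + 96 + 62 + ? → (1,5) = 390 − 316 = 74.

74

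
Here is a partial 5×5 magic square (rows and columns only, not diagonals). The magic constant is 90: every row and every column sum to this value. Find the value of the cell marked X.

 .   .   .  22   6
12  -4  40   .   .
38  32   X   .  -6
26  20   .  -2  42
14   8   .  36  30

16

From row 4, 90 − (26 + 20 + (-2) + 42) gives (4,3) = 4.
Row 5: 14 + 8 + 36 + 30 + ? = 90, so (5,3) = 2.
Column 1 must total 90; the given cells sum to 90, so (1,1) = 0.
Using column 2: -4 + 32 + 20 + 8 + ? → (1,2) = 90 − 56 = 34.
From column 5, 90 − (6 + (-6) + 42 + 30) gives (2,5) = 18.
The remaining cell in row 1 is (1,3) = 90 − 62 = 28.
Row 2 must total 90; the given cells sum to 66, so (2,4) = 24.
Column 3: 28 + 40 + 4 + 2 + ? = 90, so (3,3) = 16.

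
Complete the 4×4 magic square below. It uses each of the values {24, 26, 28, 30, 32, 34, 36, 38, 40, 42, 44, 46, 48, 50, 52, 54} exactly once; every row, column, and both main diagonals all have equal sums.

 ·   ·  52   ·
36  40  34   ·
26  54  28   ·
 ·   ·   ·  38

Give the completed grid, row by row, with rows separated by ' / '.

The 16 entries sum to 624, so each line sums to 624/4 = 156.
Using row 2: 36 + 40 + 34 + ? → (2,4) = 156 − 110 = 46.
The remaining cell in row 3 is (3,4) = 156 − 108 = 48.
From column 3, 156 − (52 + 34 + 28) gives (4,3) = 42.
Column 4 must total 156; the given cells sum to 132, so (1,4) = 24.
Using main diagonal: 40 + 28 + 38 + ? → (1,1) = 156 − 106 = 50.
Anti-diagonal must total 156; the given cells sum to 112, so (4,1) = 44.
The remaining cell in row 1 is (1,2) = 156 − 126 = 30.
Using row 4: 44 + 42 + 38 + ? → (4,2) = 156 − 124 = 32.

50 30 52 24 / 36 40 34 46 / 26 54 28 48 / 44 32 42 38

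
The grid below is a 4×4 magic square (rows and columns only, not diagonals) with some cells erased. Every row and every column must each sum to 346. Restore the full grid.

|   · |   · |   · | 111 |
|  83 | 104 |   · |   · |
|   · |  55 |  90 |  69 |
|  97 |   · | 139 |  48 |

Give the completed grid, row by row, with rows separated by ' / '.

Row 3 needs 346; the known cells sum to 214, so (3,1) = 132.
Row 4 needs 346; the known cells sum to 284, so (4,2) = 62.
Using column 1: 83 + 132 + 97 + ? → (1,1) = 346 − 312 = 34.
The remaining cell in column 2 is (1,2) = 346 − 221 = 125.
From column 4, 346 − (111 + 69 + 48) gives (2,4) = 118.
The remaining cell in row 1 is (1,3) = 346 − 270 = 76.
Row 2 needs 346; the known cells sum to 305, so (2,3) = 41.

34 125 76 111 / 83 104 41 118 / 132 55 90 69 / 97 62 139 48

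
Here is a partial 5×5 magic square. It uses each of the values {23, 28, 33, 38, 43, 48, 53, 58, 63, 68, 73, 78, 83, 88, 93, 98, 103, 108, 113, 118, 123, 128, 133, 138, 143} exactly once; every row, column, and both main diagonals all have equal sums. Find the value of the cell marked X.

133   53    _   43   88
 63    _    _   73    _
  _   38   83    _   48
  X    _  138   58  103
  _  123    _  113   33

The 25 entries sum to 2075, so each line sums to 2075/5 = 415.
The remaining cell in row 1 is (1,3) = 415 − 317 = 98.
Using column 4: 43 + 73 + 58 + 113 + ? → (3,4) = 415 − 287 = 128.
Column 5 needs 415; the known cells sum to 272, so (2,5) = 143.
Main diagonal: 133 + 83 + 58 + 33 + ? = 415, so (2,2) = 108.
Row 2 must total 415; the given cells sum to 387, so (2,3) = 28.
The remaining cell in row 3 is (3,1) = 415 − 297 = 118.
Column 2 must total 415; the given cells sum to 322, so (4,2) = 93.
Column 3: 98 + 28 + 83 + 138 + ? = 415, so (5,3) = 68.
Anti-diagonal must total 415; the given cells sum to 337, so (5,1) = 78.
Row 4 must total 415; the given cells sum to 392, so (4,1) = 23.

23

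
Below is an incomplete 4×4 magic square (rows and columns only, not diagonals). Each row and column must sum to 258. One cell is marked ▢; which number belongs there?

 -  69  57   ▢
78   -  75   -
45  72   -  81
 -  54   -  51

84

Row 3 needs 258; the known cells sum to 198, so (3,3) = 60.
Column 2 must total 258; the given cells sum to 195, so (2,2) = 63.
From column 3, 258 − (57 + 75 + 60) gives (4,3) = 66.
Row 2: 78 + 63 + 75 + ? = 258, so (2,4) = 42.
Row 4: 54 + 66 + 51 + ? = 258, so (4,1) = 87.
Column 1 must total 258; the given cells sum to 210, so (1,1) = 48.
The remaining cell in column 4 is (1,4) = 258 − 174 = 84.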